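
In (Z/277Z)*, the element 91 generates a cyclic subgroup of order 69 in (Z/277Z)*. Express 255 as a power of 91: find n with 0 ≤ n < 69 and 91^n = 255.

34

Baby-step giant-step with m = ceil(sqrt(69)) = 9.
Baby table (91^j mod 277 for j=0..8):
  0:1  1:91  2:248  3:131  4:10  5:79  6:264  7:202
  8:100
Giant step factor: 91^(-9) ≡ 27 (mod 277).
Scan 255·27^i mod 277 for i = 0, 1, …:
  i=0: 255   i=1: 237   i=2: 28   i=3: 202
Match at i=3, j=7: n = 3·9 + 7 = 34.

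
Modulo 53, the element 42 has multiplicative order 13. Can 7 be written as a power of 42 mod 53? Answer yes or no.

no

⟨42⟩ has order 13; its elements mod 53 are {1, 10, 13, 15, 16, 24, 28, 36, 42, 44, 46, 47, 49}.
7 is not in this set.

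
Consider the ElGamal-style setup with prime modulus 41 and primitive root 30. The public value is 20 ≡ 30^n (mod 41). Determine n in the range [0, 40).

38

Successive powers of 30 modulo 41:
  30^0=1  30^1=30  30^2=39  30^3=22  30^4=4  30^5=38
  30^6=33  30^7=6  30^8=16  30^9=29  30^10=9  30^11=24
  30^12=23  30^13=34  30^14=36  30^15=14  30^16=10  30^17=13
  30^18=21  30^19=15  30^20=40  30^21=11  30^22=2  30^23=19
  30^24=37  30^25=3  30^26=8  30^27=35  30^28=25  30^29=12
  30^30=32  30^31=17  30^32=18  30^33=7  30^34=5  30^35=27
  30^36=31  30^37=28  30^38=20
So 30^38 ≡ 20 (mod 41), giving n = 38.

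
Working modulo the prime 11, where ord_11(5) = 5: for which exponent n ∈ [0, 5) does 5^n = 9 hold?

Successive powers of 5 modulo 11:
  5^0=1  5^1=5  5^2=3  5^3=4  5^4=9
So 5^4 ≡ 9 (mod 11), giving n = 4.

4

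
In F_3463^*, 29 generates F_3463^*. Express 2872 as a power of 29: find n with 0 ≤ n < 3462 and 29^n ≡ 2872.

Baby-step giant-step with m = ceil(sqrt(3462)) = 59.
Baby table (29^j mod 3463 for j=0..58):
  0:1  1:29  2:841  3:148  4:829  5:3263  6:1126  7:1487
  8:1567  9:424  10:1907  11:3358  12:418  13:1733  14:1775  15:2993
  16:222  17:2975  18:3163  19:1689  20:499  21:619  22:636  23:1129
  24:1574  25:627  26:868  27:931  28:2758  29:333  30:2731  31:3013
  32:802  33:2480  34:2660  35:954  36:3425  37:2361  38:2672  39:1302
  40:3128  41:674  42:2231  43:2365  44:2788  45:1203  46:257  47:527
  48:1431  49:3406  50:1810  51:545  52:1953  53:1229  54:1011  55:1615
  56:1816  57:719  58:73
Giant step factor: 29^(-59) ≡ 3198 (mod 3463).
Scan 2872·3198^i mod 3463 for i = 0, 1, …:
  i=0: 2872   i=1: 780   i=2: 1080   i=3: 1229
Match at i=3, j=53: n = 3·59 + 53 = 230.

230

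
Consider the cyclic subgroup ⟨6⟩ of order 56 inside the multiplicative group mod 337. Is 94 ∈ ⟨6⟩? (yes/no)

94 ∈ ⟨6⟩ iff 94^56 ≡ 1 (mod 337), since |⟨6⟩| = 56.
94^56 mod 337 = 208.
Since 208 ≠ 1, 94 does not lie in the subgroup.

no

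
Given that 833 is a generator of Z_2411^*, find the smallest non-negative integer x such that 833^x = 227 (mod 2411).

2127

Baby-step giant-step with m = ceil(sqrt(2410)) = 50.
Baby table (833^j mod 2411 for j=0..49):
  0:1  1:833  2:1932  3:1219  4:396  5:1972  6:785  7:524
  8:101  9:2159  10:2252  11:158  12:1420  13:1470  14:2133  15:2293
  16:557  17:1069  18:818  19:1492  20:1171  21:1399  22:854  23:137
  24:804  25:1885  26:644  27:1210  28:132  29:1461  30:1869  31:1782
  32:1641  33:2327  34:2358  35:1660  36:1277  37:490  38:711  39:1568
  40:1793  41:1160  42:1880  43:1301  44:1194  45:1270  46:1892  47:1653
  48:268  49:1432
Giant step factor: 833^(-50) ≡ 1359 (mod 2411).
Scan 227·1359^i mod 2411 for i = 0, 1, …:
  i=0: 227   i=1: 2296   i=2: 430   i=3: 908
  i=4: 1951   i=5: 1720   i=6: 1221   i=7: 571
  i=8: 2058   i=9: 62     …   i=41: 966
  i=42: 1210
Match at i=42, j=27: x = 42·50 + 27 = 2127.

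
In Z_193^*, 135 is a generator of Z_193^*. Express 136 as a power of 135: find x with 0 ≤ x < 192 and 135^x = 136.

Baby-step giant-step with m = ceil(sqrt(192)) = 14.
Baby table (135^j mod 193 for j=0..13):
  0:1  1:135  2:83  3:11  4:134  5:141  6:121  7:123
  8:7  9:173  10:2  11:77  12:166  13:22
Giant step factor: 135^(-14) ≡ 175 (mod 193).
Scan 136·175^i mod 193 for i = 0, 1, …:
  i=0: 136   i=1: 61   i=2: 60   i=3: 78
  i=4: 140   i=5: 182   i=6: 5   i=7: 103
  i=8: 76   i=9: 176   i=10: 113   i=11: 89
  i=12: 135
Match at i=12, j=1: x = 12·14 + 1 = 169.

169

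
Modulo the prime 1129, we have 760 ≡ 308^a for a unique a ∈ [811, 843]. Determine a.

815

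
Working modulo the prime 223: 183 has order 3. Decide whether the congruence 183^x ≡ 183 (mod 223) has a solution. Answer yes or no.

yes

⟨183⟩ has order 3; its elements mod 223 are {1, 39, 183}.
183 is in this set.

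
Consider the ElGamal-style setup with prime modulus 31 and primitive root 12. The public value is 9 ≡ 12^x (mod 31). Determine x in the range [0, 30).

8

Successive powers of 12 modulo 31:
  12^0=1  12^1=12  12^2=20  12^3=23  12^4=28  12^5=26
  12^6=2  12^7=24  12^8=9
So 12^8 ≡ 9 (mod 31), giving x = 8.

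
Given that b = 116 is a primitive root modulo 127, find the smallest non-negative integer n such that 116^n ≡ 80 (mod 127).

Baby-step giant-step with m = ceil(sqrt(126)) = 12.
Baby table (116^j mod 127 for j=0..11):
  0:1  1:116  2:121  3:66  4:36  5:112  6:38  7:90
  8:26  9:95  10:98  11:65
Giant step factor: 116^(-12) ≡ 100 (mod 127).
Scan 80·100^i mod 127 for i = 0, 1, …:
  i=0: 80   i=1: 126   i=2: 27   i=3: 33
  i=4: 125   i=5: 54   i=6: 66
Match at i=6, j=3: n = 6·12 + 3 = 75.

75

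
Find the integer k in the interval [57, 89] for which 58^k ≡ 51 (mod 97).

81

Compute 58^57 mod 97 = 55, then multiply by 58 repeatedly:
  58^57=55  58^58=86  58^59=41  58^60=50  58^61=87
  58^62=2  58^63=19  58^64=35  58^65=90  58^66=79
  58^67=23  58^68=73  58^69=63  58^70=65  58^71=84
  58^72=22  58^73=15  58^74=94  58^75=20  58^76=93
  58^77=59  58^78=27  58^79=14  58^80=36  58^81=51
Found 51 at exponent 81.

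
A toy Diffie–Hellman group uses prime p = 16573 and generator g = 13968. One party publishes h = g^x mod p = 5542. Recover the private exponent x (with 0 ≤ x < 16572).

10738

Baby-step giant-step with m = ceil(sqrt(16572)) = 129.
Baby table (13968^j mod 16573 for j=0..128):
  0:1  1:13968  2:7668  3:11898  4:13793  5:16072  6:12411  7:3268
  8:5382  9:648  10:2406  11:13537  12:3459  13:5017  14:6812  15:4423
  16:12893  17:7206  18:5579  19:1226  20:4859  21:4077  22:2708  23:5758
  24:15548  25:1872  26:12475  27:2278  28:15517  29:16335  30:6789  31:14619
  32:2259  33:15293  34:3227  35:12749  36:1147  37:11778  38:11506  39:7427
  40:9929  41:5408  42:15783  43:2898  44:7998  45:14044  46:8564  47:14611
  48:6526  49:3668  50:7481  51:1843  52:5155  53:11928  54:1935  55:14090
  56:4745  57:2733  58:6925  59:8372  60:1008  61:9267  62:6326  63:10905
  64:15170  65:8755  66:14246  67:12690  68:5685  69:6837  70:5590  71:5717
  72:6342  73:2371  74:5274  75:247  76:2912  77:4674  78:5385  79:9406
  80:8837  81:16085  82:11692  83:3514  84:10899  85:14227  86:12466  87:9150
  88:12797  89:8691  90:15236  91:2555  92:6571  93:2454  94:4508  95:6917
  96:12639  97:5956  98:13521  99:11993  100:14913  101:15320  102:15757  103:4336
  104:7506  105:3010  106:14552  107:11064  108:15300  109:1565  110:133  111:1568
  112:8891  113:7999  114:11439  115:16232  116:9936  117:3746  118:3167  119:3319
  120:5111  121:10537  122:12576  123:4341  124:11054  125:8204  126:7750  127:13737
  128:12795
Giant step factor: 13968^(-129) ≡ 2512 (mod 16573).
Scan 5542·2512^i mod 16573 for i = 0, 1, …:
  i=0: 5542   i=1: 184   i=2: 14737   i=3: 11835
  i=4: 14131   i=5: 14279   i=6: 4876   i=7: 1065
  i=8: 7027   i=9: 1579     …   i=82: 593
  i=83: 14619
Match at i=83, j=31: x = 83·129 + 31 = 10738.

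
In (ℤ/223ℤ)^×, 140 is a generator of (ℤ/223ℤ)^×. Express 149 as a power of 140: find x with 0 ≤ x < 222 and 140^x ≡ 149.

127

Baby-step giant-step with m = ceil(sqrt(222)) = 15.
Baby table (140^j mod 223 for j=0..14):
  0:1  1:140  2:199  3:208  4:130  5:137  6:2  7:57
  8:175  9:193  10:37  11:51  12:4  13:114  14:127
Giant step factor: 140^(-15) ≡ 26 (mod 223).
Scan 149·26^i mod 223 for i = 0, 1, …:
  i=0: 149   i=1: 83   i=2: 151   i=3: 135
  i=4: 165   i=5: 53   i=6: 40   i=7: 148
  i=8: 57
Match at i=8, j=7: x = 8·15 + 7 = 127.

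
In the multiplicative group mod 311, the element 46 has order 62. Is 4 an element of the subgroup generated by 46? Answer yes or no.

4 ∈ ⟨46⟩ iff 4^62 ≡ 1 (mod 311), since |⟨46⟩| = 62.
4^62 mod 311 = 216.
Since 216 ≠ 1, 4 does not lie in the subgroup.

no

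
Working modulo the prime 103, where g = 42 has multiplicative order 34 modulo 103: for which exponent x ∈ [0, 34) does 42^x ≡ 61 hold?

Successive powers of 42 modulo 103:
  42^0=1  42^1=42  42^2=13  42^3=31  42^4=66  42^5=94
  42^6=34  42^7=89  42^8=30  42^9=24  42^10=81  42^11=3
  42^12=23  42^13=39  42^14=93  42^15=95  42^16=76  42^17=102
  42^18=61
So 42^18 ≡ 61 (mod 103), giving x = 18.

18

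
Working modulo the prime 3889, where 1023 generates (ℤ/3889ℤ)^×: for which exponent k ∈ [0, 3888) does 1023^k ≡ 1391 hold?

Baby-step giant-step with m = ceil(sqrt(3888)) = 63.
Baby table (1023^j mod 3889 for j=0..62):
  0:1  1:1023  2:388  3:246  4:2762  5:2112  6:2181  7:2766
  8:2315  9:3733  10:3750  11:1696  12:514  13:807  14:1093  15:1996
  16:183  17:537  18:1002  19:2239  20:3765  21:1485  22:2445  23:608
  24:3633  25:2564  26:1786  27:3137  28:726  29:3788  30:1680  31:3591
  32:2377  33:1046  34:583  35:1392  36:642  37:3414  38:200  39:2372
  40:3709  41:2532  42:162  43:2388  44:632  45:962  46:209  47:3801
  48:3312  49:857  50:1686  51:1951  52:816  53:2522  54:1599  55:2397
  56:2061  57:565  58:2423  59:1436  60:2875  61:1041  62:3246
Giant step factor: 1023^(-63) ≡ 3669 (mod 3889).
Scan 1391·3669^i mod 3889 for i = 0, 1, …:
  i=0: 1391   i=1: 1211   i=2: 1921   i=3: 1281
  i=4: 2077   i=5: 1962   i=6: 39   i=7: 3087
  i=8: 1435   i=9: 3198     …   i=59: 1307
  i=60: 246
Match at i=60, j=3: k = 60·63 + 3 = 3783.

3783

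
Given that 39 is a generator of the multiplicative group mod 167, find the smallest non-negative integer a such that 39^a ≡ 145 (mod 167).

37

Baby-step giant-step with m = ceil(sqrt(166)) = 13.
Baby table (39^j mod 167 for j=0..12):
  0:1  1:39  2:18  3:34  4:157  5:111  6:154  7:161
  8:100  9:59  10:130  11:60  12:2
Giant step factor: 39^(-13) ≡ 15 (mod 167).
Scan 145·15^i mod 167 for i = 0, 1, …:
  i=0: 145   i=1: 4   i=2: 60
Match at i=2, j=11: a = 2·13 + 11 = 37.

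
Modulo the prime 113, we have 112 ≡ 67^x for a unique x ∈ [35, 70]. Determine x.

Compute 67^35 mod 113 = 40, then multiply by 67 repeatedly:
  67^35=40  67^36=81  67^37=3  67^38=88  67^39=20
  67^40=97  67^41=58  67^42=44  67^43=10  67^44=105
  67^45=29  67^46=22  67^47=5  67^48=109  67^49=71
  67^50=11  67^51=59  67^52=111  67^53=92  67^54=62
  67^55=86  67^56=112
Found 112 at exponent 56.

56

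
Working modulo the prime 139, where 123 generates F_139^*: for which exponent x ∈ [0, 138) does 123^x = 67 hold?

4

Baby-step giant-step with m = ceil(sqrt(138)) = 12.
Baby table (123^j mod 139 for j=0..11):
  0:1  1:123  2:117  3:74  4:67  5:40  6:55  7:93
  8:41  9:39  10:71  11:115
Giant step factor: 123^(-12) ≡ 80 (mod 139).
Scan 67·80^i mod 139 for i = 0, 1, …:
  i=0: 67
Match at i=0, j=4: x = 0·12 + 4 = 4.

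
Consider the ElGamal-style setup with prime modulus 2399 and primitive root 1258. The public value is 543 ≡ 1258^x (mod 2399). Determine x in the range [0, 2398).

Baby-step giant-step with m = ceil(sqrt(2398)) = 49.
Baby table (1258^j mod 2399 for j=0..48):
  0:1  1:1258  2:1623  3:185  4:27  5:380  6:639  7:197
  8:729  9:664  10:460  11:521  12:491  13:1135  14:425  15:2072
  16:1262  17:1857  18:1879  19:767  20:488  21:2159  22:354  23:1517
  24:1181  25:717  26:2361  27:176  28:700  29:167  30:1373  31:2353
  32:2107  33:2110  34:1086  35:1157  36:1712  37:1793  38:534  39:52
  40:643  41:431  42:24  43:1404  44:568  45:2041  46:648  47:1923
  48:942
Giant step factor: 1258^(-49) ≡ 2022 (mod 2399).
Scan 543·2022^i mod 2399 for i = 0, 1, …:
  i=0: 543   i=1: 1603   i=2: 217   i=3: 2156
  i=4: 449   i=5: 1056   i=6: 122   i=7: 1986
  i=8: 2165   i=9: 1854     …   i=42: 1070
  i=43: 2041
Match at i=43, j=45: x = 43·49 + 45 = 2152.

2152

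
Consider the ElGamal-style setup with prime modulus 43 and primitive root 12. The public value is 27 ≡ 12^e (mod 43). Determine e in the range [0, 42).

39

Baby-step giant-step with m = ceil(sqrt(42)) = 7.
Baby table (12^j mod 43 for j=0..6):
  0:1  1:12  2:15  3:8  4:10  5:34  6:21
Giant step factor: 12^(-7) ≡ 7 (mod 43).
Scan 27·7^i mod 43 for i = 0, 1, …:
  i=0: 27   i=1: 17   i=2: 33   i=3: 16
  i=4: 26   i=5: 10
Match at i=5, j=4: e = 5·7 + 4 = 39.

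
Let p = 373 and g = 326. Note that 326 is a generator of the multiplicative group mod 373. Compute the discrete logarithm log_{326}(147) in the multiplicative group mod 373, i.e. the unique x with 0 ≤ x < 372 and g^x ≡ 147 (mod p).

Baby-step giant-step with m = ceil(sqrt(372)) = 20.
Baby table (326^j mod 373 for j=0..19):
  0:1  1:326  2:344  3:244  4:95  5:11  6:229  7:54
  8:73  9:299  10:121  11:281  12:221  13:57  14:305  15:212
  16:107  17:193  18:254  19:371
Giant step factor: 326^(-20) ≡ 250 (mod 373).
Scan 147·250^i mod 373 for i = 0, 1, …:
  i=0: 147   i=1: 196   i=2: 137   i=3: 307
  i=4: 285   i=5: 7   i=6: 258   i=7: 344
Match at i=7, j=2: x = 7·20 + 2 = 142.

142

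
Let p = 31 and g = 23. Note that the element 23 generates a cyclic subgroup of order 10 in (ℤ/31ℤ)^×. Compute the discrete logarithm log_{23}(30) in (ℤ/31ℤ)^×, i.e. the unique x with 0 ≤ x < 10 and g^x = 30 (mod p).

Successive powers of 23 modulo 31:
  23^0=1  23^1=23  23^2=2  23^3=15  23^4=4  23^5=30
So 23^5 ≡ 30 (mod 31), giving x = 5.

5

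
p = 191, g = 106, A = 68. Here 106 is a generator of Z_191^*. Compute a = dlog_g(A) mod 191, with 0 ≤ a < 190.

Baby-step giant-step with m = ceil(sqrt(190)) = 14.
Baby table (106^j mod 191 for j=0..13):
  0:1  1:106  2:158  3:131  4:134  5:70  6:162  7:173
  8:2  9:21  10:125  11:71  12:77  13:140
Giant step factor: 106^(-14) ≡ 135 (mod 191).
Scan 68·135^i mod 191 for i = 0, 1, …:
  i=0: 68   i=1: 12   i=2: 92   i=3: 5
  i=4: 102   i=5: 18   i=6: 138   i=7: 103
  i=8: 153   i=9: 27   i=10: 16   i=11: 59
  i=12: 134
Match at i=12, j=4: a = 12·14 + 4 = 172.

172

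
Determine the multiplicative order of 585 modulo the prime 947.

The order of 585 must divide p − 1 = 946 = 2 · 11 · 43.
Divisors: 1, 2, 11, 22, 43, 86, 473, 946.
Check each in increasing order: 585^1 ≡ 585;  585^2 ≡ 358;  585^11 ≡ 221;  585^22 ≡ 544;  585^43 ≡ 930;  585^86 ≡ 289;  585^473 ≡ 1.
Smallest exponent giving 1 is 473.

473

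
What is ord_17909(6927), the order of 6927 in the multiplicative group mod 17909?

17908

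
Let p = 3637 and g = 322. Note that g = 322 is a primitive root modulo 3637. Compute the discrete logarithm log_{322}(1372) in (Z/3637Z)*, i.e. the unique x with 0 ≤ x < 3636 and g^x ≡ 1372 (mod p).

2690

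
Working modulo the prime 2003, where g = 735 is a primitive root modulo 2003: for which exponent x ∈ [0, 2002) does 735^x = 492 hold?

Baby-step giant-step with m = ceil(sqrt(2002)) = 45.
Baby table (735^j mod 2003 for j=0..44):
  0:1  1:735  2:1418  3:670  4:1715  5:638  6:228  7:1331
  8:821  9:532  10:435  11:1248  12:1909  13:1015  14:909  15:1116
  16:1033  17:118  18:601  19:1075  20:943  21:67  22:1173  23:865
  24:824  25:734  26:683  27:1255  28:1045  29:926  30:1593  31:1103
  32:1493  33:1714  34:1906  35:813  36:661  37:1109  38:1897  39:207
  40:1920  41:1088  42:483  43:474  44:1871
Giant step factor: 735^(-45) ≡ 1205 (mod 2003).
Scan 492·1205^i mod 2003 for i = 0, 1, …:
  i=0: 492   i=1: 1975   i=2: 311   i=3: 194
  i=4: 1422   i=5: 945   i=6: 1021   i=7: 463
  i=8: 1081   i=9: 655     …   i=15: 1974
  i=16: 1109
Match at i=16, j=37: x = 16·45 + 37 = 757.

757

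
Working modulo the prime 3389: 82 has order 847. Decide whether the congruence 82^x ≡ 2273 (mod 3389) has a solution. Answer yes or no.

2273 ∈ ⟨82⟩ iff 2273^847 ≡ 1 (mod 3389), since |⟨82⟩| = 847.
2273^847 mod 3389 = 1.
Since 1 = 1, 2273 lies in the subgroup.

yes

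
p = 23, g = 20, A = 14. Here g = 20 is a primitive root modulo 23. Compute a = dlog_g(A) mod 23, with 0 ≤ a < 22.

13

Successive powers of 20 modulo 23:
  20^0=1  20^1=20  20^2=9  20^3=19  20^4=12  20^5=10
  20^6=16  20^7=21  20^8=6  20^9=5  20^10=8  20^11=22
  20^12=3  20^13=14
So 20^13 ≡ 14 (mod 23), giving a = 13.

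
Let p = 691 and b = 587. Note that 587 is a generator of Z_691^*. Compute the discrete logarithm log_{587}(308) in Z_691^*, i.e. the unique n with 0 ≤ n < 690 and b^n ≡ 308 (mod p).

299

Baby-step giant-step with m = ceil(sqrt(690)) = 27.
Baby table (587^j mod 691 for j=0..26):
  0:1  1:587  2:451  3:84  4:247  5:570  6:146  7:18
  8:201  9:517  10:130  11:300  12:586  13:555  14:324  15:163
  16:323  17:267  18:563  19:183  20:316  21:304  22:170  23:286
  24:660  25:460  26:530
Giant step factor: 587^(-27) ≡ 298 (mod 691).
Scan 308·298^i mod 691 for i = 0, 1, …:
  i=0: 308   i=1: 572   i=2: 470   i=3: 478
  i=4: 98   i=5: 182   i=6: 338   i=7: 529
  i=8: 94   i=9: 372   i=10: 296   i=11: 451
Match at i=11, j=2: n = 11·27 + 2 = 299.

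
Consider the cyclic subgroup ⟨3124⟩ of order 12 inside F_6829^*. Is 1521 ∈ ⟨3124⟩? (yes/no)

⟨3124⟩ has order 12; its elements mod 6829 are {1, 734, 735, 1528, 1596, 3124, 3705, 5233, 5301, 6094, 6095, 6828}.
1521 is not in this set.

no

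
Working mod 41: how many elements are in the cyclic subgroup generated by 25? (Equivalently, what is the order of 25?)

10

The order of 25 must divide p − 1 = 40 = 2^3 · 5.
Divisors: 1, 2, 4, 5, 8, 10, 20, 40.
Check each in increasing order: 25^1 ≡ 25;  25^2 ≡ 10;  25^4 ≡ 18;  25^5 ≡ 40;  25^8 ≡ 37;  25^10 ≡ 1.
Smallest exponent giving 1 is 10.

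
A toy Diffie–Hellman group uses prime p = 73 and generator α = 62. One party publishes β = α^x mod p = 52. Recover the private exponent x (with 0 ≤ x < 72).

57

Baby-step giant-step with m = ceil(sqrt(72)) = 9.
Baby table (62^j mod 73 for j=0..8):
  0:1  1:62  2:48  3:56  4:41  5:60  6:70  7:33
  8:2
Giant step factor: 62^(-9) ≡ 63 (mod 73).
Scan 52·63^i mod 73 for i = 0, 1, …:
  i=0: 52   i=1: 64   i=2: 17   i=3: 49
  i=4: 21   i=5: 9   i=6: 56
Match at i=6, j=3: x = 6·9 + 3 = 57.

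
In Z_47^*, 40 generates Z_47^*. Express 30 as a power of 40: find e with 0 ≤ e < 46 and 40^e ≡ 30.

Baby-step giant-step with m = ceil(sqrt(46)) = 7.
Baby table (40^j mod 47 for j=0..6):
  0:1  1:40  2:2  3:33  4:4  5:19  6:8
Giant step factor: 40^(-7) ≡ 26 (mod 47).
Scan 30·26^i mod 47 for i = 0, 1, …:
  i=0: 30   i=1: 28   i=2: 23   i=3: 34
  i=4: 38   i=5: 1
Match at i=5, j=0: e = 5·7 + 0 = 35.

35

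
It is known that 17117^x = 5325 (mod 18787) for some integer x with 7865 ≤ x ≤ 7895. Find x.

Compute 17117^7865 mod 18787 = 1545, then multiply by 17117 repeatedly:
  17117^7865=1545  17117^7866=12456  17117^7867=14476  17117^7868=3949  17117^7869=18194
  17117^7870=13386  17117^7871=1910  17117^7872=4090  17117^7873=8168  17117^7874=17589
  17117^7875=9238  17117^7876=15454  17117^7877=5158  17117^7878=9373  17117^7879=15448
  17117^7880=15178  17117^7881=15190  17117^7882=13937  17117^7883=2303  17117^7884=5325
Found 5325 at exponent 7884.

7884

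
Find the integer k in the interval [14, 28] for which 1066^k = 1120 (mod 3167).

23

Compute 1066^14 mod 3167 = 1247, then multiply by 1066 repeatedly:
  1066^14=1247  1066^15=2329  1066^16=2953  1066^17=3067  1066^18=1078
  1066^19=2694  1066^20=2502  1066^21=518  1066^22=1130  1066^23=1120
Found 1120 at exponent 23.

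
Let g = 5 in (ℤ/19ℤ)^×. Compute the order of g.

The order of 5 must divide p − 1 = 18 = 2 · 3^2.
Divisors: 1, 2, 3, 6, 9, 18.
Check each in increasing order: 5^1 ≡ 5;  5^2 ≡ 6;  5^3 ≡ 11;  5^6 ≡ 7;  5^9 ≡ 1.
Smallest exponent giving 1 is 9.

9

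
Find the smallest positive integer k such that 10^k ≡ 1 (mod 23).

The order of 10 must divide p − 1 = 22 = 2 · 11.
Divisors: 1, 2, 11, 22.
Check each in increasing order: 10^1 ≡ 10;  10^2 ≡ 8;  10^11 ≡ 22;  10^22 ≡ 1.
Smallest exponent giving 1 is 22.

22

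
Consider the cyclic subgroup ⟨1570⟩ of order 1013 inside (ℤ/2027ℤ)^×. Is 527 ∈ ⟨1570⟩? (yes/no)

yes

527 ∈ ⟨1570⟩ iff 527^1013 ≡ 1 (mod 2027), since |⟨1570⟩| = 1013.
527^1013 mod 2027 = 1.
Since 1 = 1, 527 lies in the subgroup.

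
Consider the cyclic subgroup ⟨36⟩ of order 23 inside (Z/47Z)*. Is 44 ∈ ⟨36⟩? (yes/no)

⟨36⟩ has order 23; its elements mod 47 are {1, 2, 3, 4, 6, 7, 8, 9, 12, 14, 16, 17, 18, 21, 24, 25, 27, 28, 32, 34, 36, 37, 42}.
44 is not in this set.

no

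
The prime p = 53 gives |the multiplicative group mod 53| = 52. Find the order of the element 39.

52

The order of 39 must divide p − 1 = 52 = 2^2 · 13.
Divisors: 1, 2, 4, 13, 26, 52.
Check each in increasing order: 39^1 ≡ 39;  39^2 ≡ 37;  39^4 ≡ 44;  39^13 ≡ 30;  39^26 ≡ 52;  39^52 ≡ 1.
Smallest exponent giving 1 is 52.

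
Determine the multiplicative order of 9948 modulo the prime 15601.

The order of 9948 must divide p − 1 = 15600 = 2^4 · 3 · 5^2 · 13.
Divisors: 1, 2, 3, 4, 5, 6, 8, 10, 12, 13, 15, 16, 20, 24, 25, 26, 30, 39, 40, 48, 50, 52, 60, 65, 75, 78, 80, 100, 104, 120, 130, 150, 156, 195, 200, 208, 240, 260, 300, 312, 325, 390, 400, 520, 600, 624, 650, 780, 975, 1040, 1200, 1300, 1560, 1950, 2600, 3120, 3900, 5200, 7800, 15600.
Check each in increasing order: 9948^1 ≡ 9948;  9948^2 ≡ 5561;  9948^3 ≡ 15283;  9948^4 ≡ 3539;  9948^5 ≡ 10116;  9948^6 ≡ 7518;  9948^8 ≡ 12519;  9948^10 ≡ 6497;  9948^12 ≡ 13502;  9948^13 ≡ 8887;  9948^15 ≡ 12240;  9948^16 ≡ 13316;  9948^20 ≡ 10304;  9948^24 ≡ 6319;  9948^25 ≡ 4983;  9948^26 ≡ 6507;  9948^30 ≡ 1197;  9948^39 ≡ 10403;  9948^40 ≡ 7611;  9948^48 ≡ 6802;  9948^50 ≡ 9098;  9948^52 ≡ 15536;  9948^60 ≡ 13118;  9948^65 ≡ 15183;  9948^75 ≡ 14429;  9948^78 ≡ 13873;  9948^80 ≡ 808;  9948^100 ≡ 10299;  9948^104 ≡ 4225;  9948^120 ≡ 2894;  9948^130 ≡ 3113;  9948^150 ≡ 696;  9948^156 ≡ 6193;  9948^195 ≡ 9250;  9948^200 ≡ 13803;  9948^208 ≡ 3081;  9948^240 ≡ 13100;  9948^260 ≡ 2548;  9948^300 ≡ 785;  9948^312 ≡ 5991;  9948^325 ≡ 11405;  9948^390 ≡ 6616;  9948^400 ≡ 3397;  9948^520 ≡ 2288;  9948^600 ≡ 7786;  9948^624 ≡ 9781;  9948^650 ≡ 8488;  9948^780 ≡ 10651;  9948^975 ≡ 1435;  9948^1040 ≡ 8609;  9948^1200 ≡ 11911;  9948^1300 ≡ 726;  9948^1560 ≡ 8930;  9948^1950 ≡ 15494;  9948^2600 ≡ 12243;  9948^3120 ≡ 8189;  9948^3900 ≡ 11449;  9948^5200 ≡ 12242;  9948^7800 ≡ 15600;  9948^15600 ≡ 1.
Smallest exponent giving 1 is 15600.

15600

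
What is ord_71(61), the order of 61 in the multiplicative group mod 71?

The order of 61 must divide p − 1 = 70 = 2 · 5 · 7.
Divisors: 1, 2, 5, 7, 10, 14, 35, 70.
Check each in increasing order: 61^1 ≡ 61;  61^2 ≡ 29;  61^5 ≡ 39;  61^7 ≡ 66;  61^10 ≡ 30;  61^14 ≡ 25;  61^35 ≡ 70;  61^70 ≡ 1.
Smallest exponent giving 1 is 70.

70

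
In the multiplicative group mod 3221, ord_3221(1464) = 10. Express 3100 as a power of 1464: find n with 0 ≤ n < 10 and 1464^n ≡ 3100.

3

Successive powers of 1464 modulo 3221:
  1464^0=1  1464^1=1464  1464^2=1331  1464^3=3100
So 1464^3 ≡ 3100 (mod 3221), giving n = 3.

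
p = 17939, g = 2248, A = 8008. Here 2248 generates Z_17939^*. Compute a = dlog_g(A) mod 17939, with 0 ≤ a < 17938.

Baby-step giant-step with m = ceil(sqrt(17938)) = 134.
Baby table (2248^j mod 17939 for j=0..133):
  0:1  1:2248  2:12645  3:10584  4:5718  5:9740  6:9940  7:11065
  8:10666  9:10664  10:6168  11:16756  12:13527  13:2091  14:550  15:16548
  16:12357  17:8964  18:5575  19:11178  20:13544  21:4429  22:247  23:17086
  24:1929  25:13093  26:13104  27:1954  28:15476  29:6327  30:15408  31:14914
  32:16620  33:12762  34:4515  35:14185  36:10277  37:15203  38:2549  39:7611
  40:13661  41:16299  42:8714  43:17623  44:7192  45:4577  46:10049  47:4951
  48:7668  49:16224  50:1565  51:2076  52:2708  53:6263  54:15048  55:12889
  56:2987  57:5590  58:9020  59:5890  60:1738  61:14261  62:1735  63:7517
  64:17617  65:11643  66:463  67:362  68:6521  69:3045  70:10401  71:6931
  72:9836  73:10480  74:5133  75:4207  76:3483  77:8380  78:2290  79:17366
  80:3504  81:1771  82:16689  83:6423  84:15948  85:8982  86:10161  87:5581
  88:6727  89:17658  90:14116  91:16616  92:3770  93:7752  94:7727  95:5344
  96:12121  97:16606  98:17168  99:6875  100:9521  101:1981  102:4416  103:6901
  104:14152  105:7849  106:10515  107:12057  108:16246  109:15143  110:11181  111:2349
  112:6486  113:14060  114:16301  115:13210  116:7035  117:10421  118:16013  119:11590
  120:6892  121:11859  122:1678  123:4954  124:14412  125:342  126:15378  127:1291
  128:13989  129:205  130:12365  131:9009  132:17040  133:6155
Giant step factor: 2248^(-134) ≡ 1587 (mod 17939).
Scan 8008·1587^i mod 17939 for i = 0, 1, …:
  i=0: 8008   i=1: 7884   i=2: 8425   i=3: 5920
  i=4: 12943   i=5: 386   i=6: 2656   i=7: 17346
  i=8: 9676   i=9: 28     …   i=55: 6045
  i=56: 13989
Match at i=56, j=128: a = 56·134 + 128 = 7632.

7632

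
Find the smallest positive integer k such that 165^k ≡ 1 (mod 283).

The order of 165 must divide p − 1 = 282 = 2 · 3 · 47.
Divisors: 1, 2, 3, 6, 47, 94, 141, 282.
Check each in increasing order: 165^1 ≡ 165;  165^2 ≡ 57;  165^3 ≡ 66;  165^6 ≡ 111;  165^47 ≡ 238;  165^94 ≡ 44;  165^141 ≡ 1.
Smallest exponent giving 1 is 141.

141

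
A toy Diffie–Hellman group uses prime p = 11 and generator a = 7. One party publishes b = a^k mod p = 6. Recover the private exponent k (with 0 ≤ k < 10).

7

Successive powers of 7 modulo 11:
  7^0=1  7^1=7  7^2=5  7^3=2  7^4=3  7^5=10
  7^6=4  7^7=6
So 7^7 ≡ 6 (mod 11), giving k = 7.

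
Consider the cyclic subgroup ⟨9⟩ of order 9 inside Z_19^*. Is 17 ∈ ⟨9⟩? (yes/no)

yes

17 ∈ ⟨9⟩ iff 17^9 ≡ 1 (mod 19), since |⟨9⟩| = 9.
17^9 mod 19 = 1.
Since 1 = 1, 17 lies in the subgroup.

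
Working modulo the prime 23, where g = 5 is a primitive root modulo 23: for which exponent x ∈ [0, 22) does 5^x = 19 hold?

Successive powers of 5 modulo 23:
  5^0=1  5^1=5  5^2=2  5^3=10  5^4=4  5^5=20
  5^6=8  5^7=17  5^8=16  5^9=11  5^10=9  5^11=22
  5^12=18  5^13=21  5^14=13  5^15=19
So 5^15 ≡ 19 (mod 23), giving x = 15.

15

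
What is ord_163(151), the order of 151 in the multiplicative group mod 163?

81

The order of 151 must divide p − 1 = 162 = 2 · 3^4.
Divisors: 1, 2, 3, 6, 9, 18, 27, 54, 81, 162.
Check each in increasing order: 151^1 ≡ 151;  151^2 ≡ 144;  151^3 ≡ 65;  151^6 ≡ 150;  151^9 ≡ 133;  151^18 ≡ 85;  151^27 ≡ 58;  151^54 ≡ 104;  151^81 ≡ 1.
Smallest exponent giving 1 is 81.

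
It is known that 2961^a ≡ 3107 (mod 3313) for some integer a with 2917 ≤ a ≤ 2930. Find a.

2922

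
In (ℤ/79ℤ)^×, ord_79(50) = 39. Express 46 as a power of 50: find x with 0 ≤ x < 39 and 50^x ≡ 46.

24

Successive powers of 50 modulo 79:
  50^0=1  50^1=50  50^2=51  50^3=22  50^4=73  50^5=16
  50^6=10  50^7=26  50^8=36  50^9=62  50^10=19  50^11=2
  50^12=21  50^13=23  50^14=44  50^15=67  50^16=32  50^17=20
  50^18=52  50^19=72  50^20=45  50^21=38  50^22=4  50^23=42
  50^24=46
So 50^24 ≡ 46 (mod 79), giving x = 24.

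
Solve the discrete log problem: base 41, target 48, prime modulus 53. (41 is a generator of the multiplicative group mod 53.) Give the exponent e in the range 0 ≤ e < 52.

49

Baby-step giant-step with m = ceil(sqrt(52)) = 8.
Baby table (41^j mod 53 for j=0..7):
  0:1  1:41  2:38  3:21  4:13  5:3  6:17  7:8
Giant step factor: 41^(-8) ≡ 16 (mod 53).
Scan 48·16^i mod 53 for i = 0, 1, …:
  i=0: 48   i=1: 26   i=2: 45   i=3: 31
  i=4: 19   i=5: 39   i=6: 41
Match at i=6, j=1: e = 6·8 + 1 = 49.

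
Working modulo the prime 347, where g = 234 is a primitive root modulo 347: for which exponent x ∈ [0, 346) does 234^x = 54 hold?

Baby-step giant-step with m = ceil(sqrt(346)) = 19.
Baby table (234^j mod 347 for j=0..18):
  0:1  1:234  2:277  3:276  4:42  5:112  6:183  7:141
  8:29  9:193  10:52  11:23  12:177  13:125  14:102  15:272
  16:147  17:45  18:120
Giant step factor: 234^(-19) ≡ 257 (mod 347).
Scan 54·257^i mod 347 for i = 0, 1, …:
  i=0: 54   i=1: 345   i=2: 180   i=3: 109
  i=4: 253   i=5: 132   i=6: 265   i=7: 93
  i=8: 305   i=9: 310     …   i=16: 264
  i=17: 183
Match at i=17, j=6: x = 17·19 + 6 = 329.

329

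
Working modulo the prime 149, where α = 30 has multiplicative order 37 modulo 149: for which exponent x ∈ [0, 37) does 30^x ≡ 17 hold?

23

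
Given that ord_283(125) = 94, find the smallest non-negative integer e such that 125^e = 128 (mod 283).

73

Baby-step giant-step with m = ceil(sqrt(94)) = 10.
Baby table (125^j mod 283 for j=0..9):
  0:1  1:125  2:60  3:142  4:204  5:30  6:71  7:102
  8:15  9:177
Giant step factor: 125^(-10) ≡ 111 (mod 283).
Scan 128·111^i mod 283 for i = 0, 1, …:
  i=0: 128   i=1: 58   i=2: 212   i=3: 43
  i=4: 245   i=5: 27   i=6: 167   i=7: 142
Match at i=7, j=3: e = 7·10 + 3 = 73.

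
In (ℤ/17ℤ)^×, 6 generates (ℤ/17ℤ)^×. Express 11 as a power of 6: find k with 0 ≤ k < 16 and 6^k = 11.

Successive powers of 6 modulo 17:
  6^0=1  6^1=6  6^2=2  6^3=12  6^4=4  6^5=7
  6^6=8  6^7=14  6^8=16  6^9=11
So 6^9 ≡ 11 (mod 17), giving k = 9.

9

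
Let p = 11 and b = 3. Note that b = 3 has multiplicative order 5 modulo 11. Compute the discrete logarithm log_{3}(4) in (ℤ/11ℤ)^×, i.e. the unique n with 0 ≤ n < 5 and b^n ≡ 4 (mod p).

4

Successive powers of 3 modulo 11:
  3^0=1  3^1=3  3^2=9  3^3=5  3^4=4
So 3^4 ≡ 4 (mod 11), giving n = 4.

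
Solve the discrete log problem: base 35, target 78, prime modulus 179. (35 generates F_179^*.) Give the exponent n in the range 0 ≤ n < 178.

Baby-step giant-step with m = ceil(sqrt(178)) = 14.
Baby table (35^j mod 179 for j=0..13):
  0:1  1:35  2:151  3:94  4:68  5:53  6:65  7:127
  8:149  9:24  10:124  11:44  12:108  13:21
Giant step factor: 35^(-14) ≡ 66 (mod 179).
Scan 78·66^i mod 179 for i = 0, 1, …:
  i=0: 78   i=1: 136   i=2: 26   i=3: 105
  i=4: 128   i=5: 35
Match at i=5, j=1: n = 5·14 + 1 = 71.

71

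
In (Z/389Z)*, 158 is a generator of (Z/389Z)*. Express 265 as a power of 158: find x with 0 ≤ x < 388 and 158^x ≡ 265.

173

Baby-step giant-step with m = ceil(sqrt(388)) = 20.
Baby table (158^j mod 389 for j=0..19):
  0:1  1:158  2:68  3:241  4:345  5:50  6:120  7:288
  8:380  9:134  10:166  11:165  12:7  13:328  14:87  15:131
  16:81  17:350  18:62  19:71
Giant step factor: 158^(-20) ≡ 142 (mod 389).
Scan 265·142^i mod 389 for i = 0, 1, …:
  i=0: 265   i=1: 286   i=2: 156   i=3: 368
  i=4: 130   i=5: 177   i=6: 238   i=7: 342
  i=8: 328
Match at i=8, j=13: x = 8·20 + 13 = 173.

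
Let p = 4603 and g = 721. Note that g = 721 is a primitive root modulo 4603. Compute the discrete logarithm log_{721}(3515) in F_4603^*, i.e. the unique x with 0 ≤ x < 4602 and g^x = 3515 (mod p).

Baby-step giant-step with m = ceil(sqrt(4602)) = 68.
Baby table (721^j mod 4603 for j=0..67):
  0:1  1:721  2:4305  3:1483  4:1347  5:4557  6:3658  7:4502
  8:827  9:2480  10:2116  11:2043  12:43  13:3385  14:995  15:3930
  16:2685  17:2625  18:792  19:260  20:3340  21:771  22:3531  23:392
  24:1849  25:2862  26:1358  27:3282  28:380  29:2403  30:1835  31:1974
  32:927  33:932  34:4537  35:3047  36:1256  37:3388  38:3158  39:3036
  40:2531  41:2063  42:654  43:2028  44:3037  45:3252  46:1765  47:2137
  48:3375  49:2991  50:2307  51:1664  52:2964  53:1252  54:504  55:4350
  56:1707  57:1746  58:2247  59:4434  60:2432  61:4332  62:2538  63:2507
  64:3171  65:3203  66:3260  67:2930
Giant step factor: 721^(-68) ≡ 2199 (mod 4603).
Scan 3515·2199^i mod 4603 for i = 0, 1, …:
  i=0: 3515   i=1: 1048   i=2: 3052   i=3: 174
  i=4: 577   i=5: 2998   i=6: 1106   i=7: 1710
  i=8: 4242   i=9: 2480
Match at i=9, j=9: x = 9·68 + 9 = 621.

621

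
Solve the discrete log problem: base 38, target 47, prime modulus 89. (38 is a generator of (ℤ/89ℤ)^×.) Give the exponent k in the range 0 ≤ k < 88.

Baby-step giant-step with m = ceil(sqrt(88)) = 10.
Baby table (38^j mod 89 for j=0..9):
  0:1  1:38  2:20  3:48  4:44  5:70  6:79  7:65
  8:67  9:54
Giant step factor: 38^(-10) ≡ 18 (mod 89).
Scan 47·18^i mod 89 for i = 0, 1, …:
  i=0: 47   i=1: 45   i=2: 9   i=3: 73
  i=4: 68   i=5: 67
Match at i=5, j=8: k = 5·10 + 8 = 58.

58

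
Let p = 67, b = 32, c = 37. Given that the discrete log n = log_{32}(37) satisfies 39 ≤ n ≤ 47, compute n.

44

Compute 32^39 mod 67 = 42, then multiply by 32 repeatedly:
  32^39=42  32^40=4  32^41=61  32^42=9  32^43=20
  32^44=37
Found 37 at exponent 44.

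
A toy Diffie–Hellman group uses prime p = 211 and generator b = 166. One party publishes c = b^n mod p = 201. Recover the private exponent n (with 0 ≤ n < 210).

56

Baby-step giant-step with m = ceil(sqrt(210)) = 15.
Baby table (166^j mod 211 for j=0..14):
  0:1  1:166  2:126  3:27  4:51  5:26  6:96  7:111
  8:69  9:60  10:43  11:175  12:143  13:106  14:83
Giant step factor: 166^(-15) ≡ 67 (mod 211).
Scan 201·67^i mod 211 for i = 0, 1, …:
  i=0: 201   i=1: 174   i=2: 53   i=3: 175
Match at i=3, j=11: n = 3·15 + 11 = 56.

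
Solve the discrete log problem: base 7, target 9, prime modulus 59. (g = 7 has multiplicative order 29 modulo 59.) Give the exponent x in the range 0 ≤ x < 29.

12

Successive powers of 7 modulo 59:
  7^0=1  7^1=7  7^2=49  7^3=48  7^4=41  7^5=51
  7^6=3  7^7=21  7^8=29  7^9=26  7^10=5  7^11=35
  7^12=9
So 7^12 ≡ 9 (mod 59), giving x = 12.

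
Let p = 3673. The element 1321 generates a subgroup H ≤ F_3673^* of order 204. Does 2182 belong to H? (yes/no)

yes

2182 ∈ ⟨1321⟩ iff 2182^204 ≡ 1 (mod 3673), since |⟨1321⟩| = 204.
2182^204 mod 3673 = 1.
Since 1 = 1, 2182 lies in the subgroup.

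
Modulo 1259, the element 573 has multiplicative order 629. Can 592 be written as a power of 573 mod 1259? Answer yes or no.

yes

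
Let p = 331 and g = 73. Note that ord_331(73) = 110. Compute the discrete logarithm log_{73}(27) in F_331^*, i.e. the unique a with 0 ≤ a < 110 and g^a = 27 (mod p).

67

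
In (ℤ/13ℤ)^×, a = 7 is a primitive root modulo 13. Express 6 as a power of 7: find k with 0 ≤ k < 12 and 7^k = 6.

Successive powers of 7 modulo 13:
  7^0=1  7^1=7  7^2=10  7^3=5  7^4=9  7^5=11
  7^6=12  7^7=6
So 7^7 ≡ 6 (mod 13), giving k = 7.

7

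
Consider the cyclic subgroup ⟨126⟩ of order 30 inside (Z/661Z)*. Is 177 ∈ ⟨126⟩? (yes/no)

177 ∈ ⟨126⟩ iff 177^30 ≡ 1 (mod 661), since |⟨126⟩| = 30.
177^30 mod 661 = 220.
Since 220 ≠ 1, 177 does not lie in the subgroup.

no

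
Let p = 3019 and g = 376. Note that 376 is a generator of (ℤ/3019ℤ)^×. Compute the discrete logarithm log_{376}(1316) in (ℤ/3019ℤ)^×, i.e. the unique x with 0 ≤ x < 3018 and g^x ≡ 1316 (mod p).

2883

Baby-step giant-step with m = ceil(sqrt(3018)) = 55.
Baby table (376^j mod 3019 for j=0..54):
  0:1  1:376  2:2502  3:1843  4:1617  5:1173  6:274  7:378
  8:235  9:809  10:2284  11:1388  12:2620  13:926  14:991  15:1279
  16:883  17:2937  18:2377  19:128  20:2843  21:242  22:422  23:1684
  24:2213  25:1863  26:80  27:2909  28:906  29:2528  30:2562  31:251
  32:787  33:50  34:686  35:1321  36:1580  37:2356  38:1289  39:1624
  40:786  41:2693  42:1203  43:2497  44:2982  45:1183  46:1015  47:1246
  48:551  49:1884  50:1938  51:1109  52:362  53:257  54:24
Giant step factor: 376^(-55) ≡ 2836 (mod 3019).
Scan 1316·2836^i mod 3019 for i = 0, 1, …:
  i=0: 1316   i=1: 692   i=2: 162   i=3: 544
  i=4: 75   i=5: 1370   i=6: 2886   i=7: 187
  i=8: 2007   i=9: 1037     …   i=51: 1789
  i=52: 1684
Match at i=52, j=23: x = 52·55 + 23 = 2883.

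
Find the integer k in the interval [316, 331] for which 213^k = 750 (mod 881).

Compute 213^316 mod 881 = 348, then multiply by 213 repeatedly:
  213^316=348  213^317=120  213^318=11  213^319=581  213^320=413
  213^321=750
Found 750 at exponent 321.

321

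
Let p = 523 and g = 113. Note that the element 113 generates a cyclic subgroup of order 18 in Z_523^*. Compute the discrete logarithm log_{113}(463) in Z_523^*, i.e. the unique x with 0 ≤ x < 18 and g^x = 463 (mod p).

Successive powers of 113 modulo 523:
  113^0=1  113^1=113  113^2=217  113^3=463
So 113^3 ≡ 463 (mod 523), giving x = 3.

3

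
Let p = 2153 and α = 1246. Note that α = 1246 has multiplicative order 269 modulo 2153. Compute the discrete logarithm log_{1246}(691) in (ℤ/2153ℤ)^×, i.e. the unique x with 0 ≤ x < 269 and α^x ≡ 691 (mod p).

34

Baby-step giant-step with m = ceil(sqrt(269)) = 17.
Baby table (1246^j mod 2153 for j=0..16):
  0:1  1:1246  2:203  3:1037  4:302  5:1670  6:1022  7:989
  8:778  9:538  10:765  11:1564  12:279  13:1001  14:659  15:821
  16:291
Giant step factor: 1246^(-17) ≡ 559 (mod 2153).
Scan 691·559^i mod 2153 for i = 0, 1, …:
  i=0: 691   i=1: 882   i=2: 1
Match at i=2, j=0: x = 2·17 + 0 = 34.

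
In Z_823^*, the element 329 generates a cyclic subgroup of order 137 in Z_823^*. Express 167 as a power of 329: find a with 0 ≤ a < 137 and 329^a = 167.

Baby-step giant-step with m = ceil(sqrt(137)) = 12.
Baby table (329^j mod 823 for j=0..11):
  0:1  1:329  2:428  3:79  4:478  5:69  6:480  7:727
  8:513  9:62  10:646  11:200
Giant step factor: 329^(-12) ≡ 144 (mod 823).
Scan 167·144^i mod 823 for i = 0, 1, …:
  i=0: 167   i=1: 181   i=2: 551   i=3: 336
  i=4: 650   i=5: 601   i=6: 129   i=7: 470
  i=8: 194   i=9: 777   i=10: 783   i=11: 1
Match at i=11, j=0: a = 11·12 + 0 = 132.

132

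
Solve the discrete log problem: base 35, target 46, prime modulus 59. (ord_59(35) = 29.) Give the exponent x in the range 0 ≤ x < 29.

20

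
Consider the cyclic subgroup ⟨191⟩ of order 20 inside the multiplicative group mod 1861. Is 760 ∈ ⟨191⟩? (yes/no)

no

⟨191⟩ has order 20; its elements mod 1861 are {1, 61, 191, 287, 380, 415, 485, 739, 758, 848, 1013, 1103, 1122, 1376, 1446, 1481, 1574, 1670, 1800, 1860}.
760 is not in this set.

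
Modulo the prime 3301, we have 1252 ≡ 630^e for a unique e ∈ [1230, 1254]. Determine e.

1246

Compute 630^1230 mod 3301 = 3257, then multiply by 630 repeatedly:
  630^1230=3257  630^1231=1989  630^1232=1991  630^1233=3251  630^1234=1510
  630^1235=612  630^1236=2644  630^1237=2016  630^1238=2496  630^1239=1204
  630^1240=2591  630^1241=1636  630^1242=768  630^1243=1894  630^1244=1559
  630^1245=1773  630^1246=1252
Found 1252 at exponent 1246.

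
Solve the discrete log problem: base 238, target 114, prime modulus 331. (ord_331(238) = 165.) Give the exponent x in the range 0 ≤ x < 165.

Baby-step giant-step with m = ceil(sqrt(165)) = 13.
Baby table (238^j mod 331 for j=0..12):
  0:1  1:238  2:43  3:304  4:194  5:163  6:67  7:58
  8:233  9:177  10:89  11:329  12:186
Giant step factor: 238^(-13) ≡ 127 (mod 331).
Scan 114·127^i mod 331 for i = 0, 1, …:
  i=0: 114   i=1: 245   i=2: 1
Match at i=2, j=0: x = 2·13 + 0 = 26.

26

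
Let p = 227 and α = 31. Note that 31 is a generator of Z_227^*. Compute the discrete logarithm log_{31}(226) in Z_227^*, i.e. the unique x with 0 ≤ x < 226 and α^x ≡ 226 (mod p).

Baby-step giant-step with m = ceil(sqrt(226)) = 16.
Baby table (31^j mod 227 for j=0..15):
  0:1  1:31  2:53  3:54  4:85  5:138  6:192  7:50
  8:188  9:153  10:203  11:164  12:90  13:66  14:3  15:93
Giant step factor: 31^(-16) ≡ 10 (mod 227).
Scan 226·10^i mod 227 for i = 0, 1, …:
  i=0: 226   i=1: 217   i=2: 127   i=3: 135
  i=4: 215   i=5: 107   i=6: 162   i=7: 31
Match at i=7, j=1: x = 7·16 + 1 = 113.

113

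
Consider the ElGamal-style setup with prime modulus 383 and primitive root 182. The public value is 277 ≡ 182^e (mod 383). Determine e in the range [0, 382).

Baby-step giant-step with m = ceil(sqrt(382)) = 20.
Baby table (182^j mod 383 for j=0..19):
  0:1  1:182  2:186  3:148  4:126  5:335  6:73  7:264
  8:173  9:80  10:6  11:326  12:350  13:122  14:373  15:95
  16:55  17:52  18:272  19:97
Giant step factor: 182^(-20) ≡ 266 (mod 383).
Scan 277·266^i mod 383 for i = 0, 1, …:
  i=0: 277   i=1: 146   i=2: 153   i=3: 100
  i=4: 173
Match at i=4, j=8: e = 4·20 + 8 = 88.

88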